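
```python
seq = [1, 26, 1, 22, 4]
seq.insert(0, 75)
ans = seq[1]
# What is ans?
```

Trace:
`seq = [1, 26, 1, 22, 4]` → seq = [1, 26, 1, 22, 4]
`seq.insert(0, 75)` → seq = [75, 1, 26, 1, 22, 4]
`ans = seq[1]` → ans = 1
So ans = 1

Answer: 1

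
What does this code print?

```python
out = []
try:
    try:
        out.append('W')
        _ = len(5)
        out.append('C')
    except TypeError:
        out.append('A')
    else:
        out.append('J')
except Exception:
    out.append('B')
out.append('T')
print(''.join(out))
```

Execution trace: 'W' (inner try body) → 'A' (inner except TypeError) → 'T' (after the try/except). Output: WAT

Answer: WAT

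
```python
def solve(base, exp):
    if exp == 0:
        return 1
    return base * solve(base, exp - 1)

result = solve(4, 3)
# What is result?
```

solve(4, 3) = 4 * 4 * 4 = 64

Answer: 64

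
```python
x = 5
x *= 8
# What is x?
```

Trace:
`x = 5` → x = 5
`x *= 8` → x = 40
So x = 40

Answer: 40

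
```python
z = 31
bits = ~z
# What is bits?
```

Trace:
`z = 31` → z = 31
`bits = ~z` → bits = -32
So bits = -32

Answer: -32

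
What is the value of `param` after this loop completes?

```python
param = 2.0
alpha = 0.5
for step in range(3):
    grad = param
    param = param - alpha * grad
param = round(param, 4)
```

Gradient descent: w = 2.0 * (1 - 0.5)^3
`param` takes the values: 2.0 → 1.0 → 0.5 → 0.25

Answer: 0.25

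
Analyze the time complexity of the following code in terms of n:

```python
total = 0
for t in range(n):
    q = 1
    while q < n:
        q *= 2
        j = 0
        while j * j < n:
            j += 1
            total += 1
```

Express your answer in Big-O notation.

Each loop level contributes: n × log n × √n. Multiplying the contributions gives O(n√n log n).

Answer: O(n√n log n)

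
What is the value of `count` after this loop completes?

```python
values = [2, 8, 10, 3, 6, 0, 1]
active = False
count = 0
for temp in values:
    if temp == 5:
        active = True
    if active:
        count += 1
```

Count elements after first 5 in [2, 8, 10, 3, 6, 0, 1]
`count` takes the values: 0

Answer: 0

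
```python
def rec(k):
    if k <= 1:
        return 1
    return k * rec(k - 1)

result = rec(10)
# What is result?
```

rec(10) = 10 * 9 * 8 * 7 * 6 * 5 * 4 * 3 * 2 * 1 = 3628800

Answer: 3628800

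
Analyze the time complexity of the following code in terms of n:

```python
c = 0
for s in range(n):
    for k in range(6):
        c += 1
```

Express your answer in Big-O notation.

Each loop level contributes: n × 1. Multiplying the contributions gives O(n).

Answer: O(n)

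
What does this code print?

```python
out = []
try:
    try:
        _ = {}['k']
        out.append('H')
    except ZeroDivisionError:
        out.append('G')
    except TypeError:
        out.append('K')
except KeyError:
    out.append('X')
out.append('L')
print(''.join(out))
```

Execution trace: 'X' (outer except KeyError) → 'L' (after the try/except). Output: XL

Answer: XL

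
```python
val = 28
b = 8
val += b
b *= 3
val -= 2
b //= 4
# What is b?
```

Trace:
`val = 28` → val = 28
`b = 8` → b = 8
`val += b` → val = 36
`b *= 3` → b = 24
`val -= 2` → val = 34
`b //= 4` → b = 6
So b = 6

Answer: 6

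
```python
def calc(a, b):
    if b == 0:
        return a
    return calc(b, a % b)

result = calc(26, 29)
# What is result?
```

calc(26, 29) -> calc(29, 26) -> calc(26, 3) -> calc(3, 2) -> calc(2, 1) -> calc(1, 0) -> 1

Answer: 1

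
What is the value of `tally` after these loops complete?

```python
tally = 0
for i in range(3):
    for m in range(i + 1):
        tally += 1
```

Triangle: 1 + 2 + ... + 3
`tally` takes the values: 0 → 1 → 2 → 3 → 4 → 5 → 6

Answer: 6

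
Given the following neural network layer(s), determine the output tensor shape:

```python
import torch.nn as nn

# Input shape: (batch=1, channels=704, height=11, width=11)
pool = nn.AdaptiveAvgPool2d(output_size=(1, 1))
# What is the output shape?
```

Input: (1, 704, 11, 11) -> Output: (1, 704, 1, 1)

Answer: (1, 704, 1, 1)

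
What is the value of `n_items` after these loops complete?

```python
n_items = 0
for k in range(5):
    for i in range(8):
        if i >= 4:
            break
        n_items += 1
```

Inner breaks at 4, outer runs 5 times
`n_items` takes the values: 0 → 1 → 2 → 3 → 4 → 5 → 6 → 7 → 8 → 9 → 10 → 11 → 12 → 13 → 14 → 15 → 16 → 17 → 18 → 19 → 20

Answer: 20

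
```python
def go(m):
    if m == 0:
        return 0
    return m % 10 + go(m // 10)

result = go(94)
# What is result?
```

Sum of digits of 94: 4 + 9 = 13

Answer: 13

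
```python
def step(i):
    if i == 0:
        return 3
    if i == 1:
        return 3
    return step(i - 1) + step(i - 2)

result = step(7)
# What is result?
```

Build up from base cases: step(0)=3, step(1)=3, step(2)=6, step(3)=9, step(4)=15, step(5)=24, step(6)=39, ..., step(7)=63

Answer: 63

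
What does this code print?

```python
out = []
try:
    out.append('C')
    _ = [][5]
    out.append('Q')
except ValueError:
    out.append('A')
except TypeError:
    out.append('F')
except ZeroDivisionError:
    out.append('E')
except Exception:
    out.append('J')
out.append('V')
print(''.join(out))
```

Execution trace: 'C' (try body) → 'J' (except Exception) → 'V' (after the try/except). Output: CJV

Answer: CJV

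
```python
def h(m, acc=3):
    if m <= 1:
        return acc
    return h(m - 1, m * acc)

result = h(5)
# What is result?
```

Accumulator trace (n, acc): (5, 3) -> (4, 15) -> (3, 60) -> (2, 180) -> (1, 360) -> return 360

Answer: 360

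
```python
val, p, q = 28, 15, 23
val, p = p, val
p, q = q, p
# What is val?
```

Trace:
`val, p, q = 28, 15, 23` → val = 28; p = 15; q = 23
`val, p = p, val` → val = 15; p = 28
`p, q = q, p` → p = 23; q = 28
So val = 15

Answer: 15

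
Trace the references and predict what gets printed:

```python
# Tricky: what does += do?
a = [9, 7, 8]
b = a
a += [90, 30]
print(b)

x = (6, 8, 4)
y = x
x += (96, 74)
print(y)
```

Key concept: += behavior differs for mutable vs immutable.
Step by step:
`a = [9, 7, 8]` → a = [9, 7, 8]
`b = a` → b = [9, 7, 8] (same object as a)
`a += [90, 30]` → a = [9, 7, 8, 90, 30] (same object as b); b = [9, 7, 8, 90, 30] (same object as a)
`print(b)` → prints [9, 7, 8, 90, 30]
`x = (6, 8, 4)` → x = (6, 8, 4)
`y = x` → y = (6, 8, 4)
`x += (96, 74)` → x = (6, 8, 4, 96, 74)
`print(y)` → prints (6, 8, 4)

Answer:
[9, 7, 8, 90, 30]
(6, 8, 4)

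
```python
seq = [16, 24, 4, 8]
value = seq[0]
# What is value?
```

Trace:
`seq = [16, 24, 4, 8]` → seq = [16, 24, 4, 8]
`value = seq[0]` → value = 16
So value = 16

Answer: 16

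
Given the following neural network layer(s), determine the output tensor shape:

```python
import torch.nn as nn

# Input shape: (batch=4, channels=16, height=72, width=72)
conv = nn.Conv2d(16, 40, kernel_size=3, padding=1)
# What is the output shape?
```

Input: (4, 16, 72, 72) -> Output: (4, 40, 72, 72)

Answer: (4, 40, 72, 72)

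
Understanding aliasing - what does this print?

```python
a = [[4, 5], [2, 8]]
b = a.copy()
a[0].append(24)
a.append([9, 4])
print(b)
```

Key concept: shallow copy with nested lists.
Step by step:
`a = [[4, 5], [2, 8]]` → a = [[4, 5], [2, 8]]
`b = a.copy()` → b = [[4, 5], [2, 8]]
`a[0].append(24)` → a = [[4, 5, 24], [2, 8]]; b = [[4, 5, 24], [2, 8]]
`a.append([9, 4])` → a = [[4, 5, 24], [2, 8], [9, 4]]
`print(b)` → prints [[4, 5, 24], [2, 8]]

Answer: [[4, 5, 24], [2, 8]]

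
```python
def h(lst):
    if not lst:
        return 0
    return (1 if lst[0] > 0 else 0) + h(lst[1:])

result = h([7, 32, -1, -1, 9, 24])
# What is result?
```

Count of positive elements in [7, 32, -1, -1, 9, 24] = 4

Answer: 4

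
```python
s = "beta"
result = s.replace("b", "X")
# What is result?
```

Trace:
`s = "beta"` → s = 'beta'
`result = s.replace("b", "X")` → result = 'Xeta'
So result = 'Xeta'

Answer: 'Xeta'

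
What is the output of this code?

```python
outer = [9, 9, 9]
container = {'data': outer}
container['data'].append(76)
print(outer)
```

Key concept: dict holds reference to list.
Step by step:
`outer = [9, 9, 9]` → outer = [9, 9, 9]
`container = {'data': outer}` → container = {'data': [9, 9, 9]}
`container['data'].append(76)` → outer = [9, 9, 9, 76]; container = {'data': [9, 9, 9, 76]}
`print(outer)` → prints [9, 9, 9, 76]

Answer: [9, 9, 9, 76]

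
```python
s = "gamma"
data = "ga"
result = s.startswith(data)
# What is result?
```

Trace:
`s = "gamma"` → s = 'gamma'
`data = "ga"` → data = 'ga'
`result = s.startswith(data)` → result = True
So result = True

Answer: True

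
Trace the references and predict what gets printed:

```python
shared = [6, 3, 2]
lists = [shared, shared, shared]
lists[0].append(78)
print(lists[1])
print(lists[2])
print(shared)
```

Key concept: list of same reference.
Step by step:
`shared = [6, 3, 2]` → shared = [6, 3, 2]
`lists = [shared, shared, shared]` → lists = [[6, 3, 2], [6, 3, 2], [6, 3, 2]]
`lists[0].append(78)` → shared = [6, 3, 2, 78]; lists = [[6, 3, 2, 78], [6, 3, 2, 78], [6, 3, 2, 78]]
`print(lists[1])` → prints [6, 3, 2, 78]
`print(lists[2])` → prints [6, 3, 2, 78]
`print(shared)` → prints [6, 3, 2, 78]

Answer:
[6, 3, 2, 78]
[6, 3, 2, 78]
[6, 3, 2, 78]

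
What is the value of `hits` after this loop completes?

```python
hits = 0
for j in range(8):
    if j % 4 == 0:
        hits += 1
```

Count numbers divisible by 4 in range(8)
`hits` takes the values: 0 → 1 → 2

Answer: 2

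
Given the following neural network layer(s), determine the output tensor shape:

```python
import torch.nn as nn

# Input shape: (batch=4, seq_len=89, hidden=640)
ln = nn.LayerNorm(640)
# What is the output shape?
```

Input: (4, 89, 640) -> Output: (4, 89, 640)

Answer: (4, 89, 640)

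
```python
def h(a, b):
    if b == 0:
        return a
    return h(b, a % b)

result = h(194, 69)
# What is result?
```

h(194, 69) -> h(69, 56) -> h(56, 13) -> h(13, 4) -> h(4, 1) -> h(1, 0) -> 1

Answer: 1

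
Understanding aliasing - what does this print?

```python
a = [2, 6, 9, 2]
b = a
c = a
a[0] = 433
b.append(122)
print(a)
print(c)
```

Key concept: multiple aliases.
Step by step:
`a = [2, 6, 9, 2]` → a = [2, 6, 9, 2]
`b = a` → b = [2, 6, 9, 2] (same object as a)
`c = a` → c = [2, 6, 9, 2] (same object as a, b)
`a[0] = 433` → a = [433, 6, 9, 2] (same object as b, c); b = [433, 6, 9, 2] (same object as a, c); c = [433, 6, 9, 2] (same object as a, b)
`b.append(122)` → a = [433, 6, 9, 2, 122] (same object as b, c); b = [433, 6, 9, 2, 122] (same object as a, c); c = [433, 6, 9, 2, 122] (same object as a, b)
`print(a)` → prints [433, 6, 9, 2, 122]
`print(c)` → prints [433, 6, 9, 2, 122]

Answer:
[433, 6, 9, 2, 122]
[433, 6, 9, 2, 122]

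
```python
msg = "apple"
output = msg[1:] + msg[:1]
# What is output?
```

Trace:
`msg = "apple"` → msg = 'apple'
`output = msg[1:] + msg[:1]` → output = 'pplea'
So output = 'pplea'

Answer: 'pplea'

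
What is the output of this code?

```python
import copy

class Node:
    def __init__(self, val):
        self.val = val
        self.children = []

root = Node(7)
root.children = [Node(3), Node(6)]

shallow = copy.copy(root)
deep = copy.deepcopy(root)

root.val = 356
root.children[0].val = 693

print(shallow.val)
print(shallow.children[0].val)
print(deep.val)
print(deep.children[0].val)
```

Key concept: deep copy with custom objects.
Step by step:
`root = Node(7)` → root = Node(val=7, children=[])
`root.children = [Node(3), Node(6)]` → root = Node(val=7, children=[Node(val=3, children=[]), Node(val=6, children=[])])
`shallow = copy.copy(root)` → shallow = Node(val=7, children=[Node(val=3, children=[]), Node(val=6, children=[])])
`deep = copy.deepcopy(root)` → deep = Node(val=7, children=[Node(val=3, children=[]), Node(val=6, children=[])])
`root.val = 356` → root = Node(val=356, children=[Node(val=3, children=[]), Node(val=6, children=[])])
`root.children[0].val = 693` → root = Node(val=356, children=[Node(val=693, children=[]), Node(val=6, children=[])]); shallow = Node(val=7, children=[Node(val=693, children=[]), Node(val=6, children=[])])
`print(shallow.val)` → prints 7
`print(shallow.children[0].val)` → prints 693
`print(deep.val)` → prints 7
`print(deep.children[0].val)` → prints 3

Answer:
7
693
7
3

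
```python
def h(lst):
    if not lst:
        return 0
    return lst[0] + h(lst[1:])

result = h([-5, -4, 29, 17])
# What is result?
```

(-5) + (-4) + 29 + 17 + 0 = 37

Answer: 37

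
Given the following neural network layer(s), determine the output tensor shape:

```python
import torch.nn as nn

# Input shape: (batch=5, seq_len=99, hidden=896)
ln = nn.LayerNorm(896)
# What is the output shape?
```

Input: (5, 99, 896) -> Output: (5, 99, 896)

Answer: (5, 99, 896)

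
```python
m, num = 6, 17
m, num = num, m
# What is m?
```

Trace:
`m, num = 6, 17` → m = 6; num = 17
`m, num = num, m` → m = 17; num = 6
So m = 17

Answer: 17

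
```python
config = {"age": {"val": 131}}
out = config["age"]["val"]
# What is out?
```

Trace:
`config = {"age": {"val": 131}}` → config = {'age': {'val': 131}}
`out = config["age"]["val"]` → out = 131
So out = 131

Answer: 131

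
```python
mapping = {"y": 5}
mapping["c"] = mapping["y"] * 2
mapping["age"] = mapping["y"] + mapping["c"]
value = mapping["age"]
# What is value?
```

Trace:
`mapping = {"y": 5}` → mapping = {'y': 5}
`mapping["c"] = mapping["y"] * 2` → mapping = {'y': 5, 'c': 10}
`mapping["age"] = mapping["y"] + mapping["c"]` → mapping = {'y': 5, 'c': 10, 'age': 15}
`value = mapping["age"]` → value = 15
So value = 15

Answer: 15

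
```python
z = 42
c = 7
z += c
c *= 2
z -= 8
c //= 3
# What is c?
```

Trace:
`z = 42` → z = 42
`c = 7` → c = 7
`z += c` → z = 49
`c *= 2` → c = 14
`z -= 8` → z = 41
`c //= 3` → c = 4
So c = 4

Answer: 4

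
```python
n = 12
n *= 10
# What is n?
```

Trace:
`n = 12` → n = 12
`n *= 10` → n = 120
So n = 120

Answer: 120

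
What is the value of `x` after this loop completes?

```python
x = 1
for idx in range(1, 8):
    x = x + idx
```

Start at 1, add 1 through 7
`x` takes the values: 1 → 2 → 4 → 7 → 11 → 16 → 22 → 29

Answer: 29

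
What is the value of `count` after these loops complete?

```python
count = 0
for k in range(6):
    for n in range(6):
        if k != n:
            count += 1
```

6² - 6 (exclude diagonal)
`count` takes the values: 0 → 1 → 2 → 3 → 4 → 5 → 6 → 7 → 8 → 9 → 10 → 11 → 12 → 13 → 14 → 15 → 16 → 17 → 18 → 19 → 20 → 21 → 22 → 23 → 24 → 25 → 26 → 27 → 28 → 29 → 30

Answer: 30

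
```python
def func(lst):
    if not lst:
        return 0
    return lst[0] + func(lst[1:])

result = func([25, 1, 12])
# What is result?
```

25 + 1 + 12 + 0 = 38

Answer: 38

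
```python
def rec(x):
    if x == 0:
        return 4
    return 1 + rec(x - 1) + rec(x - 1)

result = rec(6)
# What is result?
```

rec(x) = 1 + 2·rec(x-1), rec(0)=4. Closed form: (4+1)·2^6 - 1 = 319.

Answer: 319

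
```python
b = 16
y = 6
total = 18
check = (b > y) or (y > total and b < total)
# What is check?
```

Trace:
`b = 16` → b = 16
`y = 6` → y = 6
`total = 18` → total = 18
`check = (b > y) or (y > total and b < total)` → check = True
So check = True

Answer: True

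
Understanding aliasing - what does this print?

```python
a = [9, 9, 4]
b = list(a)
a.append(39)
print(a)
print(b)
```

Key concept: list() constructor creates copy.
Step by step:
`a = [9, 9, 4]` → a = [9, 9, 4]
`b = list(a)` → b = [9, 9, 4]
`a.append(39)` → a = [9, 9, 4, 39]
`print(a)` → prints [9, 9, 4, 39]
`print(b)` → prints [9, 9, 4]

Answer:
[9, 9, 4, 39]
[9, 9, 4]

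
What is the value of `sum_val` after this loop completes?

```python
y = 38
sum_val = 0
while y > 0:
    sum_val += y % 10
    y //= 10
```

Sum digits of 38
`sum_val` takes the values: 0 → 8 → 11

Answer: 11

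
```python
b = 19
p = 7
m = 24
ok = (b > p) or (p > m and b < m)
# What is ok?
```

Trace:
`b = 19` → b = 19
`p = 7` → p = 7
`m = 24` → m = 24
`ok = (b > p) or (p > m and b < m)` → ok = True
So ok = True

Answer: True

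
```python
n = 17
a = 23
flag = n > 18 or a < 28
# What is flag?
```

Trace:
`n = 17` → n = 17
`a = 23` → a = 23
`flag = n > 18 or a < 28` → flag = True
So flag = True

Answer: True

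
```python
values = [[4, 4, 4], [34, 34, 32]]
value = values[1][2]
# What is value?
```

Trace:
`values = [[4, 4, 4], [34, 34, 32]]` → values = [[4, 4, 4], [34, 34, 32]]
`value = values[1][2]` → value = 32
So value = 32

Answer: 32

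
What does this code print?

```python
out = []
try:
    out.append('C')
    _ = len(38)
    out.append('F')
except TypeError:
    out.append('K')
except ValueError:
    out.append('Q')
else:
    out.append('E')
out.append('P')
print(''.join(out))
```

Execution trace: 'C' (try body) → 'K' (except TypeError) → 'P' (after the try/except). Output: CKP

Answer: CKP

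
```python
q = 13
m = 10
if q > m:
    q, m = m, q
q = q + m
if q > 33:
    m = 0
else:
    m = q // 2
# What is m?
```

Trace:
`q = 13` → q = 13
`m = 10` → m = 10
`if q > m: ...` → q > m is True → q = 10; m = 13
`q = q + m` → q = 23
`if q > 33: ...` → q > 33 is False, take else branch → m = 11
So m = 11

Answer: 11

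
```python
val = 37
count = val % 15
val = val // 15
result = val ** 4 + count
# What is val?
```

Trace:
`val = 37` → val = 37
`count = val % 15` → count = 7
`val = val // 15` → val = 2
`result = val ** 4 + count` → result = 23
So val = 2

Answer: 2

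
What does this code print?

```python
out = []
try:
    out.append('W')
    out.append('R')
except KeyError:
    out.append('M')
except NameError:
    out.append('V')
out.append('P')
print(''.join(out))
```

Execution trace: 'W' (try body) → 'R' (try body, no exception) → 'P' (after the try/except). Output: WRP

Answer: WRP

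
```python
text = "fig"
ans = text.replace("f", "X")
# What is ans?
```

Trace:
`text = "fig"` → text = 'fig'
`ans = text.replace("f", "X")` → ans = 'Xig'
So ans = 'Xig'

Answer: 'Xig'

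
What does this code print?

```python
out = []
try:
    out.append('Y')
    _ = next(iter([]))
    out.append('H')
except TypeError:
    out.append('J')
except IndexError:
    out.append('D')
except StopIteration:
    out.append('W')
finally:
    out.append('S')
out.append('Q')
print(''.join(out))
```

Execution trace: 'Y' (try body) → 'W' (except StopIteration) → 'S' (finally) → 'Q' (after the try/except). Output: YWSQ

Answer: YWSQ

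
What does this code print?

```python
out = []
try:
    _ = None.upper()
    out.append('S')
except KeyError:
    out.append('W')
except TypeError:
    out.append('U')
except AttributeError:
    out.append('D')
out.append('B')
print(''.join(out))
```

Execution trace: 'D' (except AttributeError) → 'B' (after the try/except). Output: DB

Answer: DB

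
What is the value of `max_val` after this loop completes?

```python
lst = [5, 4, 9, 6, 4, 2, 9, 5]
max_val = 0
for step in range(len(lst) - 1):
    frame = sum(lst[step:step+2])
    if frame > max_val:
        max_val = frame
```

Max sum of 2-element window in [5, 4, 9, 6, 4, 2, 9, 5]
`max_val` takes the values: 0 → 9 → 13 → 15

Answer: 15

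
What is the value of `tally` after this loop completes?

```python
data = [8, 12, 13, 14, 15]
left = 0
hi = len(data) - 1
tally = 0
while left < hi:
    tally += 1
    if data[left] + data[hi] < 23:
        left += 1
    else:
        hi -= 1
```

Steps to find pair summing to 23
`tally` takes the values: 0 → 1 → 2 → 3 → 4

Answer: 4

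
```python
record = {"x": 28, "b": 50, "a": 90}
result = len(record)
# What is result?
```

Trace:
`record = {"x": 28, "b": 50, "a": 90}` → record = {'x': 28, 'b': 50, 'a': 90}
`result = len(record)` → result = 3
So result = 3

Answer: 3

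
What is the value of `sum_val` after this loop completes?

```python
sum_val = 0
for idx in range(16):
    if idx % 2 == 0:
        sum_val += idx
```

Sum of even numbers 0 to 15
`sum_val` takes the values: 0 → 2 → 6 → 12 → 20 → 30 → 42 → 56

Answer: 56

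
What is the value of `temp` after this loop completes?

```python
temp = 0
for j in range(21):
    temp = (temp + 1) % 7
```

Increment mod 7, 21 times = 0
`temp` takes the values: 0 → 1 → 2 → 3 → 4 → 5 → 6 → 0 → 1 → 2 → 3 → 4 → 5 → 6 → 0 → 1 → 2 → 3 → 4 → 5 → 6 → 0

Answer: 0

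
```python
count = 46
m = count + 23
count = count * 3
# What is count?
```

Trace:
`count = 46` → count = 46
`m = count + 23` → m = 69
`count = count * 3` → count = 138
So count = 138

Answer: 138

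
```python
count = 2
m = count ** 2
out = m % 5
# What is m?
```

Trace:
`count = 2` → count = 2
`m = count ** 2` → m = 4
`out = m % 5` → out = 4
So m = 4

Answer: 4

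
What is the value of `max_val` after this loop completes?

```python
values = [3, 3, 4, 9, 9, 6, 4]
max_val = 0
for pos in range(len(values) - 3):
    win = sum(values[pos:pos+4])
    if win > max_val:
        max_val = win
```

Max sum of 4-element window in [3, 3, 4, 9, 9, 6, 4]
`max_val` takes the values: 0 → 19 → 25 → 28

Answer: 28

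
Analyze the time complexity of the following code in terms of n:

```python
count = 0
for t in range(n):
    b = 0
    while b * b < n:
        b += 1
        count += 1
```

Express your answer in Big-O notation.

Each loop level contributes: n × √n. Multiplying the contributions gives O(n√n).

Answer: O(n√n)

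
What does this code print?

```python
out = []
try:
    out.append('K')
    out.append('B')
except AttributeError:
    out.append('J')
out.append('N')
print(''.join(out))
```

Execution trace: 'K' (try body) → 'B' (try body, no exception) → 'N' (after the try/except). Output: KBN

Answer: KBN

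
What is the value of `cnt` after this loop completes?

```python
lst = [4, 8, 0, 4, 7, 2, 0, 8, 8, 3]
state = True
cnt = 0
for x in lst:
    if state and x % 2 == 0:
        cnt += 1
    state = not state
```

Count even values at even positions
`cnt` takes the values: 0 → 1 → 2 → 3 → 4

Answer: 4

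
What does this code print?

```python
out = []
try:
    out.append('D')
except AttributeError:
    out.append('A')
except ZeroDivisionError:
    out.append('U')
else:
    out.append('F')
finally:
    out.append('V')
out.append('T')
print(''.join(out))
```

Execution trace: 'D' (try body, no exception) → 'F' (else) → 'V' (finally) → 'T' (after the try/except). Output: DFVT

Answer: DFVT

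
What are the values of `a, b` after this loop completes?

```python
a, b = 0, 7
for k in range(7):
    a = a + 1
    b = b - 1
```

a goes 0→7, b goes 7→0
`a, b` takes the values: (0, 7) → (1, 7) → (1, 6) → (2, 6) → (2, 5) → (3, 5) → (3, 4) → (4, 4) → (4, 3) → (5, 3) → (5, 2) → (6, 2) → (6, 1) → (7, 1) → (7, 0)

Answer: 7, 0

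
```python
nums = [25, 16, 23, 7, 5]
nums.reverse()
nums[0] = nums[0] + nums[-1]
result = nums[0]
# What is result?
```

Trace:
`nums = [25, 16, 23, 7, 5]` → nums = [25, 16, 23, 7, 5]
`nums.reverse()` → nums = [5, 7, 23, 16, 25]
`nums[0] = nums[0] + nums[-1]` → nums = [30, 7, 23, 16, 25]
`result = nums[0]` → result = 30
So result = 30

Answer: 30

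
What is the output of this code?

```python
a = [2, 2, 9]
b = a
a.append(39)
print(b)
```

Key concept: basic list aliasing.
Step by step:
`a = [2, 2, 9]` → a = [2, 2, 9]
`b = a` → b = [2, 2, 9] (same object as a)
`a.append(39)` → a = [2, 2, 9, 39] (same object as b); b = [2, 2, 9, 39] (same object as a)
`print(b)` → prints [2, 2, 9, 39]

Answer: [2, 2, 9, 39]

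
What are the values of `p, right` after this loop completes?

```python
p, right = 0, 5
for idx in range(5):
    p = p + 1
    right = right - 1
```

p goes 0→5, right goes 5→0
`p, right` takes the values: (0, 5) → (1, 5) → (1, 4) → (2, 4) → (2, 3) → (3, 3) → (3, 2) → (4, 2) → (4, 1) → (5, 1) → (5, 0)

Answer: 5, 0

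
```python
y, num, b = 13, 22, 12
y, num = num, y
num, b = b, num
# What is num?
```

Trace:
`y, num, b = 13, 22, 12` → y = 13; num = 22; b = 12
`y, num = num, y` → y = 22; num = 13
`num, b = b, num` → num = 12; b = 13
So num = 12

Answer: 12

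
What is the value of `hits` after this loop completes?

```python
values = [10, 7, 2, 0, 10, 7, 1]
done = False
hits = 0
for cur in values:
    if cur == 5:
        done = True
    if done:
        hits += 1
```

Count elements after first 5 in [10, 7, 2, 0, 10, 7, 1]
`hits` takes the values: 0

Answer: 0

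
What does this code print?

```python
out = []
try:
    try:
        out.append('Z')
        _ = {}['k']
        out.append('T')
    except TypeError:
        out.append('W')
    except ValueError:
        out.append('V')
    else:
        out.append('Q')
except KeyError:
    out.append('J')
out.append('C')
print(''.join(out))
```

Execution trace: 'Z' (try body) → 'J' (outer except KeyError) → 'C' (after the try/except). Output: ZJC

Answer: ZJC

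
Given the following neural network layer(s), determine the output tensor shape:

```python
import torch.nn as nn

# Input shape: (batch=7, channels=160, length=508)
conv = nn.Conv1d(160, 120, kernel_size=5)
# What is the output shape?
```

Input: (7, 160, 508) -> Output: (7, 120, 504)

Answer: (7, 120, 504)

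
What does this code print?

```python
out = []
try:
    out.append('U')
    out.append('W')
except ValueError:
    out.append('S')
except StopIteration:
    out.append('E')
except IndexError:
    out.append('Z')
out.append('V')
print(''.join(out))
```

Execution trace: 'U' (try body) → 'W' (try body, no exception) → 'V' (after the try/except). Output: UWV

Answer: UWV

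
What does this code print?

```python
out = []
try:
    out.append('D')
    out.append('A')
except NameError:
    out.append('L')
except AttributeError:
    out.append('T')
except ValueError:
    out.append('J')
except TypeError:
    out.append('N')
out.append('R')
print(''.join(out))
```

Execution trace: 'D' (try body) → 'A' (try body, no exception) → 'R' (after the try/except). Output: DAR

Answer: DAR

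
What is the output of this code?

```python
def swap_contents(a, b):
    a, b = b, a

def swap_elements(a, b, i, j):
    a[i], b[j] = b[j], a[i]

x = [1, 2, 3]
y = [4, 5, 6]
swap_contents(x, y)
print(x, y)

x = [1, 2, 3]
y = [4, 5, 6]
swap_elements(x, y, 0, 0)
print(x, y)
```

Key concept: parameter rebinding vs mutation.
Step by step:
`x = [1, 2, 3]` → x = [1, 2, 3]
`y = [4, 5, 6]` → y = [4, 5, 6]
`swap_contents(x, y)` → no visible change to tracked variables
`print(x, y)` → prints [1, 2, 3] [4, 5, 6]
`x = [1, 2, 3]` → x = [1, 2, 3]
`y = [4, 5, 6]` → y = [4, 5, 6]
`swap_elements(x, y, 0, 0)` → x = [4, 2, 3]; y = [1, 5, 6]
`print(x, y)` → prints [4, 2, 3] [1, 5, 6]

Answer:
[1, 2, 3] [4, 5, 6]
[4, 2, 3] [1, 5, 6]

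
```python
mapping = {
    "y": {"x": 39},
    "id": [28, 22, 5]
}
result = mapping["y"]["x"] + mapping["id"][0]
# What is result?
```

Trace:
`mapping = { ...` → mapping = {'y': {'x': 39}, 'id': [28, 22, 5]}
`result = mapping["y"]["x"] + mapping["id"][0]` → result = 67
So result = 67

Answer: 67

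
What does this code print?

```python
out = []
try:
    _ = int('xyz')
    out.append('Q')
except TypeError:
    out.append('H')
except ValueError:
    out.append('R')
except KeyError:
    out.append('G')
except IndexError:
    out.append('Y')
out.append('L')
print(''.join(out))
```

Execution trace: 'R' (except ValueError) → 'L' (after the try/except). Output: RL

Answer: RL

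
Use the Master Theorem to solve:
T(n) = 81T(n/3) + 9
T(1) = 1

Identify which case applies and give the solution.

a=81, b=3, f(n)=9. log_3(81) = 4. Since c=0 < 4, Case 1 applies: T(n) = Θ(n^log_b(a)) = O(n^4).

Answer: O(n^4) - Case 1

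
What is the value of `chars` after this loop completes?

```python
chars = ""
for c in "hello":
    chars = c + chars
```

Reverse 'hello'
`chars` takes the values: "" → "h" → "eh" → "leh" → "lleh" → "olleh"

Answer: "olleh"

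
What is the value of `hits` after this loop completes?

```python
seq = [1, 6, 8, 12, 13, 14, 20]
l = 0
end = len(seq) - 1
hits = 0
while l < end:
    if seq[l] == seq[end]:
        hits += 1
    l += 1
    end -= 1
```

Count matching pairs from ends
`hits` takes the values: 0

Answer: 0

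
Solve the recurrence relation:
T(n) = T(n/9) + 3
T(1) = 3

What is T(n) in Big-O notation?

Each step divides n by 9 and adds 3. After log_9(n) steps we reach T(1)=3. So T(n) = 3·log_9(n) + 3 = O(log n).

Answer: O(log n)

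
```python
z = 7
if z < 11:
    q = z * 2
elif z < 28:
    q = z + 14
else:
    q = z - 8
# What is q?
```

Trace:
`z = 7` → z = 7
`if z < 11: ...` → z < 11 is True → q = 14
So q = 14

Answer: 14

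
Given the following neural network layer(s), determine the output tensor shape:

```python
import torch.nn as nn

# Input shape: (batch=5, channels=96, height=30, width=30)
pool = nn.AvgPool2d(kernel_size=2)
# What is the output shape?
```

Input: (5, 96, 30, 30) -> Output: (5, 96, 15, 15)

Answer: (5, 96, 15, 15)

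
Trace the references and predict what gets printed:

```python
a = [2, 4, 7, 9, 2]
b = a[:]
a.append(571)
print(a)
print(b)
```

Key concept: slice [:] creates copy.
Step by step:
`a = [2, 4, 7, 9, 2]` → a = [2, 4, 7, 9, 2]
`b = a[:]` → b = [2, 4, 7, 9, 2]
`a.append(571)` → a = [2, 4, 7, 9, 2, 571]
`print(a)` → prints [2, 4, 7, 9, 2, 571]
`print(b)` → prints [2, 4, 7, 9, 2]

Answer:
[2, 4, 7, 9, 2, 571]
[2, 4, 7, 9, 2]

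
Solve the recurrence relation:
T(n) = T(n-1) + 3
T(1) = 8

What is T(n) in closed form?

Unrolling: T(n) = T(1) + 3·(n-1) = 8 + 3(n-1) = 3n + 5.

Answer: T(n) = 3n + 5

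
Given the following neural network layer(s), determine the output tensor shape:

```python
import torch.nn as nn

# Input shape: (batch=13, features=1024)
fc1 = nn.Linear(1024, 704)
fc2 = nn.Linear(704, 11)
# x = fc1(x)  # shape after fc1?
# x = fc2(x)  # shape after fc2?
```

Input: (13, 1024) -> after fc1: (13, 704) -> Output: (13, 11)

Answer: (13, 11)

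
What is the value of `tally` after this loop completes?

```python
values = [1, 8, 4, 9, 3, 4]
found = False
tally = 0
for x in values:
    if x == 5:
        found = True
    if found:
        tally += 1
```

Count elements after first 5 in [1, 8, 4, 9, 3, 4]
`tally` takes the values: 0

Answer: 0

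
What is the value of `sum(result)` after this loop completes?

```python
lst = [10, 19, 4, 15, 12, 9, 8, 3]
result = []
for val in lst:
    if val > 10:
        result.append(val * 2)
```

Sum of doubled values > 10
`result` takes the values: [] → [38] → [38, 30] → [38, 30, 24]
So `sum(result)` = 92

Answer: 92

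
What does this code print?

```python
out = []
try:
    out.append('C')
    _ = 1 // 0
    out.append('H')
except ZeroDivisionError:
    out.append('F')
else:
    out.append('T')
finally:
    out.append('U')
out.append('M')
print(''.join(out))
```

Execution trace: 'C' (try body) → 'F' (except ZeroDivisionError) → 'U' (finally) → 'M' (after the try/except). Output: CFUM

Answer: CFUM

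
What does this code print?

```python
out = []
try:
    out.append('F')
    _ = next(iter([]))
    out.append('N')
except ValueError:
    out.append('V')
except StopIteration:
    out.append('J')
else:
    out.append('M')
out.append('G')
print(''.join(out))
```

Execution trace: 'F' (try body) → 'J' (except StopIteration) → 'G' (after the try/except). Output: FJG

Answer: FJG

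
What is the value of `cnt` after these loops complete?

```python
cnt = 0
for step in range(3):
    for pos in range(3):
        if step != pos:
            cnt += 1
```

3² - 3 (exclude diagonal)
`cnt` takes the values: 0 → 1 → 2 → 3 → 4 → 5 → 6

Answer: 6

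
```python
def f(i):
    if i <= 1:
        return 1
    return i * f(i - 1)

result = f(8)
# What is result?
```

f(8) = 8 * 7 * 6 * 5 * 4 * 3 * 2 * 1 = 40320

Answer: 40320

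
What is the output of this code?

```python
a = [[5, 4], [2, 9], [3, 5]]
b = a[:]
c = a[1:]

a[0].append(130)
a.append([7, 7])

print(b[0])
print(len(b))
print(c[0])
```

Key concept: slice with nested mutation.
Step by step:
`a = [[5, 4], [2, 9], [3, 5]]` → a = [[5, 4], [2, 9], [3, 5]]
`b = a[:]` → b = [[5, 4], [2, 9], [3, 5]]
`c = a[1:]` → c = [[2, 9], [3, 5]]
`a[0].append(130)` → a = [[5, 4, 130], [2, 9], [3, 5]]; b = [[5, 4, 130], [2, 9], [3, 5]]
`a.append([7, 7])` → a = [[5, 4, 130], [2, 9], [3, 5], [7, 7]]
`print(b[0])` → prints [5, 4, 130]
`print(len(b))` → prints 3
`print(c[0])` → prints [2, 9]

Answer:
[5, 4, 130]
3
[2, 9]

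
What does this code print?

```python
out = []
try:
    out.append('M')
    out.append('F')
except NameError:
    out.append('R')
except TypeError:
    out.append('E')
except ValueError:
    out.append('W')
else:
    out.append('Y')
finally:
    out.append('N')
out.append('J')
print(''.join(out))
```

Execution trace: 'M' (try body) → 'F' (try body, no exception) → 'Y' (else) → 'N' (finally) → 'J' (after the try/except). Output: MFYNJ

Answer: MFYNJ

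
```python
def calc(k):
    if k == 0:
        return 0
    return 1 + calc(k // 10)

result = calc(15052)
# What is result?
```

Count of digits of 15052: 5

Answer: 5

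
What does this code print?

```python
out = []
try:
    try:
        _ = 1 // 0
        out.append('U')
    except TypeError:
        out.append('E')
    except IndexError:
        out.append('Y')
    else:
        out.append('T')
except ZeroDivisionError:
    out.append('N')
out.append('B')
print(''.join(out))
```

Execution trace: 'N' (outer except ZeroDivisionError) → 'B' (after the try/except). Output: NB

Answer: NB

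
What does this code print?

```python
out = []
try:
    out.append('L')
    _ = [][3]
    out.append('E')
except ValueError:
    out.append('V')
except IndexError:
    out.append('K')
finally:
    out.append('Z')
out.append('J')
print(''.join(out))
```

Execution trace: 'L' (try body) → 'K' (except IndexError) → 'Z' (finally) → 'J' (after the try/except). Output: LKZJ

Answer: LKZJ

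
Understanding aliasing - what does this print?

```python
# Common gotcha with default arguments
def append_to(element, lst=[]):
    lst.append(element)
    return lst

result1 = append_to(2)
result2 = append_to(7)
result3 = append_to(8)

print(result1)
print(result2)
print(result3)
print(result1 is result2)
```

Key concept: mutable default argument gotcha.
Step by step:
`result1 = append_to(2)` → result1 = [2]
`result2 = append_to(7)` → result1 = [2, 7] (same object as result2); result2 = [2, 7] (same object as result1)
`result3 = append_to(8)` → result1 = [2, 7, 8] (same object as result2, result3); result2 = [2, 7, 8] (same object as result1, result3); result3 = [2, 7, 8] (same object as result1, result2)
`print(result1)` → prints [2, 7, 8]
`print(result2)` → prints [2, 7, 8]
`print(result3)` → prints [2, 7, 8]
`print(result1 is result2)` → prints True

Answer:
[2, 7, 8]
[2, 7, 8]
[2, 7, 8]
True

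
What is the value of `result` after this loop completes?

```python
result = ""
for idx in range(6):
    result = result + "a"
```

Repeat 'a' 6 times
`result` takes the values: "" → "a" → "aa" → "aaa" → "aaaa" → "aaaaa" → "aaaaaa"

Answer: "aaaaaa"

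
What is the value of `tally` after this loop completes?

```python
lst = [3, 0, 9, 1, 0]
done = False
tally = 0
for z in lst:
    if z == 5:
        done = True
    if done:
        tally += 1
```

Count elements after first 5 in [3, 0, 9, 1, 0]
`tally` takes the values: 0

Answer: 0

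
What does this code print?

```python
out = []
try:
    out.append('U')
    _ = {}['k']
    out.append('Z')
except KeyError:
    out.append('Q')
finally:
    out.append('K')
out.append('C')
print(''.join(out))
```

Execution trace: 'U' (try body) → 'Q' (except KeyError) → 'K' (finally) → 'C' (after the try/except). Output: UQKC

Answer: UQKC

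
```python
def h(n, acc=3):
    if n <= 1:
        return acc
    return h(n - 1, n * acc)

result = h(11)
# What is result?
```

Accumulator trace (n, acc): (11, 3) -> (10, 33) -> (9, 330) -> (8, 2970) -> (7, 23760) -> (6, 166320) -> (5, 997920) -> (4, 4989600) -> (3, 19958400) -> (2, 59875200) -> (1, 119750400) -> return 119750400

Answer: 119750400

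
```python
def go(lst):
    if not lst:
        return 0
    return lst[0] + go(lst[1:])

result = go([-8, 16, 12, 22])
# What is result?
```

(-8) + 16 + 12 + 22 + 0 = 42

Answer: 42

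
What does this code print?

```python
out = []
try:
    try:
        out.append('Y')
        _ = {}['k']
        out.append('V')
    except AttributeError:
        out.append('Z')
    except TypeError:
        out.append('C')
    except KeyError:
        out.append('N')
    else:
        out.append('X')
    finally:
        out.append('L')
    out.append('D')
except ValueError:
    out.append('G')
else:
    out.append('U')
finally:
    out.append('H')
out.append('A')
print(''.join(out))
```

Execution trace: 'Y' (inner try body) → 'N' (inner except KeyError) → 'L' (inner finally) → 'D' (try body, no exception) → 'U' (else) → 'H' (finally) → 'A' (after the try/except). Output: YNLDUHA

Answer: YNLDUHA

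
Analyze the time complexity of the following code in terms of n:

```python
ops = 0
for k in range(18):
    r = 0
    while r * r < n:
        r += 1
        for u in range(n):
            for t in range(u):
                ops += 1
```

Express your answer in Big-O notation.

Each loop level contributes: 1 × √n × n × n. Multiplying the contributions gives O(n^2√n).

Answer: O(n^2√n)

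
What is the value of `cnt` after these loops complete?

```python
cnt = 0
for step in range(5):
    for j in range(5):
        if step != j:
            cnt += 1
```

5² - 5 (exclude diagonal)
`cnt` takes the values: 0 → 1 → 2 → 3 → 4 → 5 → 6 → 7 → 8 → 9 → 10 → 11 → 12 → 13 → 14 → 15 → 16 → 17 → 18 → 19 → 20

Answer: 20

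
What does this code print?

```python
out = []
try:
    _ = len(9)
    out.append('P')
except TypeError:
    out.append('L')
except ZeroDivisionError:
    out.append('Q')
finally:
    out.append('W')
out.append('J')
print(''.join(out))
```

Execution trace: 'L' (except TypeError) → 'W' (finally) → 'J' (after the try/except). Output: LWJ

Answer: LWJ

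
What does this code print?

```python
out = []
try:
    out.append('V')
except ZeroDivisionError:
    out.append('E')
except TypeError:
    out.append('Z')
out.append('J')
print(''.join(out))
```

Execution trace: 'V' (try body, no exception) → 'J' (after the try/except). Output: VJ

Answer: VJ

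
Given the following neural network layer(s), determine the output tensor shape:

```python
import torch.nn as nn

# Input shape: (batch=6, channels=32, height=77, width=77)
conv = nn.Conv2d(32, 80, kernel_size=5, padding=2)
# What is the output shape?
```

Input: (6, 32, 77, 77) -> Output: (6, 80, 77, 77)

Answer: (6, 80, 77, 77)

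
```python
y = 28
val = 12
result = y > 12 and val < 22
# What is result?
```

Trace:
`y = 28` → y = 28
`val = 12` → val = 12
`result = y > 12 and val < 22` → result = True
So result = True

Answer: True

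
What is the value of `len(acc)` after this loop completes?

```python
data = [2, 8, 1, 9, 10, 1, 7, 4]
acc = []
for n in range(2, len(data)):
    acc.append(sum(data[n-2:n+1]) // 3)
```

Number of 3-element averages
`acc` takes the values: [] → [3] → [3, 6] → [3, 6, 6] → [3, 6, 6, 6] → [3, 6, 6, 6, 6] → [3, 6, 6, 6, 6, 4]
So `len(acc)` = 6

Answer: 6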